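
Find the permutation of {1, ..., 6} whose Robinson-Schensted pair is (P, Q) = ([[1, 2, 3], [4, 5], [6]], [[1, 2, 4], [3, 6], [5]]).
1 6 4 5 2 3

Reverse RSK: for i = n, n-1, ..., 1, locate i in Q, remove the corresponding corner cell from P, and reverse-bump its entry up through P; the value ejected from row 1 is w(i).

So w = 1 6 4 5 2 3.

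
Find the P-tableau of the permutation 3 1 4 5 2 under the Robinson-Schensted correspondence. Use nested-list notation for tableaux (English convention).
P = [[1, 2, 5], [3, 4]]

After inserting 3: P = [[3]].
After inserting 1: P = [[1], [3]].
After inserting 4: P = [[1, 4], [3]].
After inserting 5: P = [[1, 4, 5], [3]].
After inserting 2: P = [[1, 2, 5], [3, 4]].

So P = [[1, 2, 5], [3, 4]].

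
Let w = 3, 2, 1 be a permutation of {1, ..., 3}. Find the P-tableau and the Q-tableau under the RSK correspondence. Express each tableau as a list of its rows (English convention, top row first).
P = [[1], [2], [3]], Q = [[1], [2], [3]]

Insert each entry of the permutation into P by Schensted row insertion, recording in Q the position of each new cell.

Insert 3: appended to row 1. P = [[3]].
Insert 2: 2 bumps 3 from row 1; 3 starts row 2. P = [[2], [3]].
Insert 1: 1 bumps 2 from row 1; 2 bumps 3 from row 2; 3 starts row 3. P = [[1], [2], [3]].

So P = [[1], [2], [3]], Q = [[1], [2], [3]].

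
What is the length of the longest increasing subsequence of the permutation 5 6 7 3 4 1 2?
3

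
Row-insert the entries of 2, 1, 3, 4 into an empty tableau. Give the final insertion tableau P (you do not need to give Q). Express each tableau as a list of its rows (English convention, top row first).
Insert 2: appended to row 1. P = [[2]].
Insert 1: 1 bumps 2 from row 1; 2 starts row 2. P = [[1], [2]].
Insert 3: appended to row 1. P = [[1, 3], [2]].
Insert 4: appended to row 1. P = [[1, 3, 4], [2]].

So P = [[1, 3, 4], [2]].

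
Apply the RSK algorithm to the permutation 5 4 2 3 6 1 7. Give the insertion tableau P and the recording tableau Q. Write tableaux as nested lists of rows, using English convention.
P = [[1, 3, 6, 7], [2], [4], [5]], Q = [[1, 4, 5, 7], [2], [3], [6]]

Insert each entry of the permutation into P by Schensted row insertion, recording in Q the position of each new cell.

Insert 5: appended to row 1. P = [[5]].
Insert 4: 4 bumps 5 from row 1; 5 starts row 2. P = [[4], [5]].
Insert 2: 2 bumps 4 from row 1; 4 bumps 5 from row 2; 5 starts row 3. P = [[2], [4], [5]].
Insert 3: appended to row 1. P = [[2, 3], [4], [5]].
Insert 6: appended to row 1. P = [[2, 3, 6], [4], [5]].
Insert 1: 1 bumps 2 from row 1; 2 bumps 4 from row 2; 4 bumps 5 from row 3; 5 starts row 4. P = [[1, 3, 6], [2], [4], [5]].
Insert 7: appended to row 1. P = [[1, 3, 6, 7], [2], [4], [5]].

So P = [[1, 3, 6, 7], [2], [4], [5]], Q = [[1, 4, 5, 7], [2], [3], [6]].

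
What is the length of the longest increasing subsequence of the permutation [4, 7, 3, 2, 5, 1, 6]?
3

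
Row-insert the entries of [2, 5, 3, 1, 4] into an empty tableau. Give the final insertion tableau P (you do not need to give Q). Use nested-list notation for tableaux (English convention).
After inserting 2: P = [[2]].
After inserting 5: P = [[2, 5]].
After inserting 3: P = [[2, 3], [5]].
After inserting 1: P = [[1, 3], [2], [5]].
After inserting 4: P = [[1, 3, 4], [2], [5]].

So P = [[1, 3, 4], [2], [5]].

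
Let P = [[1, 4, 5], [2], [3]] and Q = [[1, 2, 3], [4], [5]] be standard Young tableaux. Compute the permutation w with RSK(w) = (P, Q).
3 4 5 2 1

Reverse the RSK construction: for i from n down to 1, find the cell of Q containing i, remove the entry at that cell from P, and reverse-bump it up through P; the value ejected from row 1 is w(i).

Step i=5: Q has 5 at row 3, column 1; remove 3 from row 3 of P and reverse-bump: 3 enters row 2 and ejects 2; 2 enters row 1 and ejects 1. So w(5) = 1. P is now [[2, 4, 5], [3]].
Step i=4: Q has 4 at row 2, column 1; remove 3 from row 2 of P and reverse-bump: 3 enters row 1 and ejects 2. So w(4) = 2. P is now [[3, 4, 5]].
Step i=3: Q has 3 at row 1, column 3; remove that cell from P, ejecting 5. So w(3) = 5. P is now [[3, 4]].
Step i=2: Q has 2 at row 1, column 2; remove that cell from P, ejecting 4. So w(2) = 4. P is now [[3]].
Step i=1: Q has 1 at row 1, column 1; remove that cell from P, ejecting 3. So w(1) = 3. P is now [].

So w = 3 4 5 2 1.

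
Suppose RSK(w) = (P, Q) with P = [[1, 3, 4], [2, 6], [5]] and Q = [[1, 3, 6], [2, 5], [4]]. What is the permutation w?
Reverse the RSK construction: for i from n down to 1, find the cell of Q containing i, remove the entry at that cell from P, and reverse-bump it up through P; the value ejected from row 1 is w(i).

Step i=6: Q has 6 at row 1, column 3; remove that cell from P, ejecting 4. So w(6) = 4. P is now [[1, 3], [2, 6], [5]].
Step i=5: Q has 5 at row 2, column 2; remove 6 from row 2 of P and reverse-bump: 6 enters row 1 and ejects 3. So w(5) = 3. P is now [[1, 6], [2], [5]].
Step i=4: Q has 4 at row 3, column 1; remove 5 from row 3 of P and reverse-bump: 5 enters row 2 and ejects 2; 2 enters row 1 and ejects 1. So w(4) = 1. P is now [[2, 6], [5]].
Step i=3: Q has 3 at row 1, column 2; remove that cell from P, ejecting 6. So w(3) = 6. P is now [[2], [5]].
Step i=2: Q has 2 at row 2, column 1; remove 5 from row 2 of P and reverse-bump: 5 enters row 1 and ejects 2. So w(2) = 2. P is now [[5]].
Step i=1: Q has 1 at row 1, column 1; remove that cell from P, ejecting 5. So w(1) = 5. P is now [].

So w = 5 2 6 1 3 4.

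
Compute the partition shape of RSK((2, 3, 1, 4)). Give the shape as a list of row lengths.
Row-insert each entry into an empty tableau.

After inserting 2: P = [[2]].
After inserting 3: P = [[2, 3]].
After inserting 1: P = [[1, 3], [2]].
After inserting 4: P = [[1, 3, 4], [2]].

The final insertion tableau P = [[1, 3, 4], [2]] has shape [3, 1].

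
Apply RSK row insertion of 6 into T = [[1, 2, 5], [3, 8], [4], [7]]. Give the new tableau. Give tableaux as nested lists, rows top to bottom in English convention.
6 is larger than every entry of row 1, so it is appended to row 1. The new tableau is [[1, 2, 5, 6], [3, 8], [4], [7]].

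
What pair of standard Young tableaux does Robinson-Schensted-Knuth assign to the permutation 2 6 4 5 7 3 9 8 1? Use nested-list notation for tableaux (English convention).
P = [[1, 3, 5, 7, 8], [2, 9], [4], [6]], Q = [[1, 2, 4, 5, 7], [3, 8], [6], [9]]

Insert each entry of the permutation into P by Schensted row insertion, recording in Q the position of each new cell.

Insert 2: appended to row 1. P = [[2]], Q = [[1]].
Insert 6: appended to row 1. P = [[2, 6]], Q = [[1, 2]].
Insert 4: 4 bumps 6 from row 1; 6 starts row 2. P = [[2, 4], [6]], Q = [[1, 2], [3]].
Insert 5: appended to row 1. P = [[2, 4, 5], [6]], Q = [[1, 2, 4], [3]].
Insert 7: appended to row 1. P = [[2, 4, 5, 7], [6]], Q = [[1, 2, 4, 5], [3]].
Insert 3: 3 bumps 4 from row 1; 4 bumps 6 from row 2; 6 starts row 3. P = [[2, 3, 5, 7], [4], [6]], Q = [[1, 2, 4, 5], [3], [6]].
Insert 9: appended to row 1. P = [[2, 3, 5, 7, 9], [4], [6]], Q = [[1, 2, 4, 5, 7], [3], [6]].
Insert 8: 8 bumps 9 from row 1; 9 appends to row 2. P = [[2, 3, 5, 7, 8], [4, 9], [6]], Q = [[1, 2, 4, 5, 7], [3, 8], [6]].
Insert 1: 1 bumps 2 from row 1; 2 bumps 4 from row 2; 4 bumps 6 from row 3; 6 starts row 4. P = [[1, 3, 5, 7, 8], [2, 9], [4], [6]], Q = [[1, 2, 4, 5, 7], [3, 8], [6], [9]].

So P = [[1, 3, 5, 7, 8], [2, 9], [4], [6]], Q = [[1, 2, 4, 5, 7], [3, 8], [6], [9]].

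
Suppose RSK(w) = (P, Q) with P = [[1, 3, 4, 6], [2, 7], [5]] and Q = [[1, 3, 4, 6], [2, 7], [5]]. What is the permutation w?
Reverse the RSK construction: for i from n down to 1, find the cell of Q containing i, remove the entry at that cell from P, and reverse-bump it up through P; the value ejected from row 1 is w(i).

Step i=7: Q has 7 at row 2, column 2; remove 7 from row 2 of P and reverse-bump: 7 enters row 1 and ejects 6. So w(7) = 6. P is now [[1, 3, 4, 7], [2], [5]].
Step i=6: Q has 6 at row 1, column 4; remove that cell from P, ejecting 7. So w(6) = 7. P is now [[1, 3, 4], [2], [5]].
Step i=5: Q has 5 at row 3, column 1; remove 5 from row 3 of P and reverse-bump: 5 enters row 2 and ejects 2; 2 enters row 1 and ejects 1. So w(5) = 1. P is now [[2, 3, 4], [5]].
Step i=4: Q has 4 at row 1, column 3; remove that cell from P, ejecting 4. So w(4) = 4. P is now [[2, 3], [5]].
Step i=3: Q has 3 at row 1, column 2; remove that cell from P, ejecting 3. So w(3) = 3. P is now [[2], [5]].
Step i=2: Q has 2 at row 2, column 1; remove 5 from row 2 of P and reverse-bump: 5 enters row 1 and ejects 2. So w(2) = 2. P is now [[5]].
Step i=1: Q has 1 at row 1, column 1; remove that cell from P, ejecting 5. So w(1) = 5. P is now [].

So w = 5 2 3 4 1 7 6.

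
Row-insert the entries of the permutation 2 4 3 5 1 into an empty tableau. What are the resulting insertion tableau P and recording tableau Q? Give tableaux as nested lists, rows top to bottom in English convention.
P = [[1, 3, 5], [2], [4]], Q = [[1, 2, 4], [3], [5]]

Insert each entry of the permutation into P by Schensted row insertion, recording in Q the position of each new cell.

After inserting 2: P = [[2]].
After inserting 4: P = [[2, 4]].
After inserting 3: P = [[2, 3], [4]].
After inserting 5: P = [[2, 3, 5], [4]].
After inserting 1: P = [[1, 3, 5], [2], [4]].

So P = [[1, 3, 5], [2], [4]], Q = [[1, 2, 4], [3], [5]].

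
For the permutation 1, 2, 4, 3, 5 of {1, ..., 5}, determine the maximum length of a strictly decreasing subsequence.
2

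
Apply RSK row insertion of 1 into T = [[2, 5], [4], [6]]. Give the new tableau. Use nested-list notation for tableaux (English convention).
[[1, 5], [2], [4], [6]]

In row 1, 1 replaces 2 (the leftmost entry greater than 1); 2 is bumped to row 2. In row 2, 2 replaces 4 (the leftmost entry greater than 2); 4 is bumped to row 3. In row 3, 4 replaces 6 (the leftmost entry greater than 4); 6 is bumped to row 4. 6 starts a new row 4. The new tableau is [[1, 5], [2], [4], [6]].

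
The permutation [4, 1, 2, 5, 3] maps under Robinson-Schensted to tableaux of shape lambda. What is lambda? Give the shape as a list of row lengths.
[3, 2]

RSK row insertion gives P = [[1, 2, 3], [4, 5]], which has shape [3, 2].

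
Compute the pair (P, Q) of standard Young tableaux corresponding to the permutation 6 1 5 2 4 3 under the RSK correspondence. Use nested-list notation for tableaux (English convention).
P = [[1, 2, 3], [4], [5], [6]], Q = [[1, 3, 5], [2], [4], [6]]

Insert each entry of the permutation into P by Schensted row insertion, recording in Q the position of each new cell.

Insert 6: appended to row 1. P = [[6]].
Insert 1: 1 bumps 6 from row 1; 6 starts row 2. P = [[1], [6]].
Insert 5: appended to row 1. P = [[1, 5], [6]].
Insert 2: 2 bumps 5 from row 1; 5 bumps 6 from row 2; 6 starts row 3. P = [[1, 2], [5], [6]].
Insert 4: appended to row 1. P = [[1, 2, 4], [5], [6]].
Insert 3: 3 bumps 4 from row 1; 4 bumps 5 from row 2; 5 bumps 6 from row 3; 6 starts row 4. P = [[1, 2, 3], [4], [5], [6]].

So P = [[1, 2, 3], [4], [5], [6]], Q = [[1, 3, 5], [2], [4], [6]].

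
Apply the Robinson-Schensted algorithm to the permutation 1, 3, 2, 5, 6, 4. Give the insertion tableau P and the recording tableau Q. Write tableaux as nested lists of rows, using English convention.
Insert each entry of the permutation into P by Schensted row insertion, recording in Q the position of each new cell.

Insert 1: appended to row 1. P = [[1]].
Insert 3: appended to row 1. P = [[1, 3]].
Insert 2: 2 bumps 3 from row 1; 3 starts row 2. P = [[1, 2], [3]].
Insert 5: appended to row 1. P = [[1, 2, 5], [3]].
Insert 6: appended to row 1. P = [[1, 2, 5, 6], [3]].
Insert 4: 4 bumps 5 from row 1; 5 appends to row 2. P = [[1, 2, 4, 6], [3, 5]].

So P = [[1, 2, 4, 6], [3, 5]], Q = [[1, 2, 4, 5], [3, 6]].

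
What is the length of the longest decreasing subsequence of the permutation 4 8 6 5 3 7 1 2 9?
5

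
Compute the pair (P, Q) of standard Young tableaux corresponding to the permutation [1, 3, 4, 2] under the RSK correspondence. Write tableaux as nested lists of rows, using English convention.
Insert each entry of the permutation into P by Schensted row insertion, recording in Q the position of each new cell.

Insert 1: appended to row 1. P = [[1]].
Insert 3: appended to row 1. P = [[1, 3]].
Insert 4: appended to row 1. P = [[1, 3, 4]].
Insert 2: 2 bumps 3 from row 1; 3 starts row 2. P = [[1, 2, 4], [3]].

So P = [[1, 2, 4], [3]], Q = [[1, 2, 3], [4]].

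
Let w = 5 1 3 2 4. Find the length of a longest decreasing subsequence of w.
3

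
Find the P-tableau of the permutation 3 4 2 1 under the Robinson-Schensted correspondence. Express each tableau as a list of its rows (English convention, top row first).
P = [[1, 4], [2], [3]]

After inserting 3: P = [[3]].
After inserting 4: P = [[3, 4]].
After inserting 2: P = [[2, 4], [3]].
After inserting 1: P = [[1, 4], [2], [3]].

So P = [[1, 4], [2], [3]].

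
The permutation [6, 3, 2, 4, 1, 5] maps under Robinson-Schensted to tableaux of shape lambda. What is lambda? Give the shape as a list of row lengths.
Row-insert each entry into an empty tableau.

After inserting 6: P = [[6]].
After inserting 3: P = [[3], [6]].
After inserting 2: P = [[2], [3], [6]].
After inserting 4: P = [[2, 4], [3], [6]].
After inserting 1: P = [[1, 4], [2], [3], [6]].
After inserting 5: P = [[1, 4, 5], [2], [3], [6]].

The final insertion tableau P = [[1, 4, 5], [2], [3], [6]] has shape [3, 1, 1, 1].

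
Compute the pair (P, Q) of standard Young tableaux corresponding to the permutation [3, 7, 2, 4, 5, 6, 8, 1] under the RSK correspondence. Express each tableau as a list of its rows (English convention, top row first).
Insert each entry of the permutation into P by Schensted row insertion, recording in Q the position of each new cell.

Insert 3: appended to row 1. P = [[3]], Q = [[1]].
Insert 7: appended to row 1. P = [[3, 7]], Q = [[1, 2]].
Insert 2: 2 bumps 3 from row 1; 3 starts row 2. P = [[2, 7], [3]], Q = [[1, 2], [3]].
Insert 4: 4 bumps 7 from row 1; 7 appends to row 2. P = [[2, 4], [3, 7]], Q = [[1, 2], [3, 4]].
Insert 5: appended to row 1. P = [[2, 4, 5], [3, 7]], Q = [[1, 2, 5], [3, 4]].
Insert 6: appended to row 1. P = [[2, 4, 5, 6], [3, 7]], Q = [[1, 2, 5, 6], [3, 4]].
Insert 8: appended to row 1. P = [[2, 4, 5, 6, 8], [3, 7]], Q = [[1, 2, 5, 6, 7], [3, 4]].
Insert 1: 1 bumps 2 from row 1; 2 bumps 3 from row 2; 3 starts row 3. P = [[1, 4, 5, 6, 8], [2, 7], [3]], Q = [[1, 2, 5, 6, 7], [3, 4], [8]].

So P = [[1, 4, 5, 6, 8], [2, 7], [3]], Q = [[1, 2, 5, 6, 7], [3, 4], [8]].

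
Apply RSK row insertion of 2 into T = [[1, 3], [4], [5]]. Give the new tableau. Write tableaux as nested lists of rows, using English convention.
In row 1, 2 replaces 3 (the leftmost entry greater than 2); 3 is bumped to row 2. In row 2, 3 replaces 4 (the leftmost entry greater than 3); 4 is bumped to row 3. In row 3, 4 replaces 5 (the leftmost entry greater than 4); 5 is bumped to row 4. 5 starts a new row 4. The new tableau is [[1, 2], [3], [4], [5]].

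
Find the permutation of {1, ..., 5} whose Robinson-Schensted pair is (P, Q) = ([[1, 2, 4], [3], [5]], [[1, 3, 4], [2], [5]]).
Reverse the RSK construction: for i from n down to 1, find the cell of Q containing i, remove the entry at that cell from P, and reverse-bump it up through P; the value ejected from row 1 is w(i).

Step i=5: Q has 5 at row 3, column 1; remove 5 from row 3 of P and reverse-bump: 5 enters row 2 and ejects 3; 3 enters row 1 and ejects 2. So w(5) = 2. P is now [[1, 3, 4], [5]].
Step i=4: Q has 4 at row 1, column 3; remove that cell from P, ejecting 4. So w(4) = 4. P is now [[1, 3], [5]].
Step i=3: Q has 3 at row 1, column 2; remove that cell from P, ejecting 3. So w(3) = 3. P is now [[1], [5]].
Step i=2: Q has 2 at row 2, column 1; remove 5 from row 2 of P and reverse-bump: 5 enters row 1 and ejects 1. So w(2) = 1. P is now [[5]].
Step i=1: Q has 1 at row 1, column 1; remove that cell from P, ejecting 5. So w(1) = 5. P is now [].

So w = 5 1 3 4 2.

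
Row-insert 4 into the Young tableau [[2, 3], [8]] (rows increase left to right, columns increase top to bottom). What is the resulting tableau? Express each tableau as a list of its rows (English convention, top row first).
4 is larger than every entry of row 1, so it is appended to row 1. The new tableau is [[2, 3, 4], [8]].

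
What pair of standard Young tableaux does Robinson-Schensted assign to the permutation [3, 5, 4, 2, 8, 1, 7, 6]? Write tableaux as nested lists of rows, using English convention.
Insert each entry of the permutation into P by Schensted row insertion, recording in Q the position of each new cell.

Insert 3: appended to row 1. P = [[3]].
Insert 5: appended to row 1. P = [[3, 5]].
Insert 4: 4 bumps 5 from row 1; 5 starts row 2. P = [[3, 4], [5]].
Insert 2: 2 bumps 3 from row 1; 3 bumps 5 from row 2; 5 starts row 3. P = [[2, 4], [3], [5]].
Insert 8: appended to row 1. P = [[2, 4, 8], [3], [5]].
Insert 1: 1 bumps 2 from row 1; 2 bumps 3 from row 2; 3 bumps 5 from row 3; 5 starts row 4. P = [[1, 4, 8], [2], [3], [5]].
Insert 7: 7 bumps 8 from row 1; 8 appends to row 2. P = [[1, 4, 7], [2, 8], [3], [5]].
Insert 6: 6 bumps 7 from row 1; 7 bumps 8 from row 2; 8 appends to row 3. P = [[1, 4, 6], [2, 7], [3, 8], [5]].

So P = [[1, 4, 6], [2, 7], [3, 8], [5]], Q = [[1, 2, 5], [3, 7], [4, 8], [6]].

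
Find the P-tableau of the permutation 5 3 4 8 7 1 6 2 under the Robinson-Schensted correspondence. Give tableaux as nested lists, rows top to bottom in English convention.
Insert 5: appended to row 1. P = [[5]].
Insert 3: 3 bumps 5 from row 1; 5 starts row 2. P = [[3], [5]].
Insert 4: appended to row 1. P = [[3, 4], [5]].
Insert 8: appended to row 1. P = [[3, 4, 8], [5]].
Insert 7: 7 bumps 8 from row 1; 8 appends to row 2. P = [[3, 4, 7], [5, 8]].
Insert 1: 1 bumps 3 from row 1; 3 bumps 5 from row 2; 5 starts row 3. P = [[1, 4, 7], [3, 8], [5]].
Insert 6: 6 bumps 7 from row 1; 7 bumps 8 from row 2; 8 appends to row 3. P = [[1, 4, 6], [3, 7], [5, 8]].
Insert 2: 2 bumps 4 from row 1; 4 bumps 7 from row 2; 7 bumps 8 from row 3; 8 starts row 4. P = [[1, 2, 6], [3, 4], [5, 7], [8]].

So P = [[1, 2, 6], [3, 4], [5, 7], [8]].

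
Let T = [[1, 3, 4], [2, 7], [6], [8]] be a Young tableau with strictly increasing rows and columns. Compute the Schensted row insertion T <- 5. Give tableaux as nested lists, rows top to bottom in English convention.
[[1, 3, 4, 5], [2, 7], [6], [8]]

5 is larger than every entry of row 1, so it is appended to row 1. The new tableau is [[1, 3, 4, 5], [2, 7], [6], [8]].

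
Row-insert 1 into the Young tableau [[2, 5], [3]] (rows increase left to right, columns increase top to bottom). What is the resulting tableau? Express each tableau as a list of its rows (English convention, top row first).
[[1, 5], [2], [3]]

In row 1, 1 replaces 2 (the leftmost entry greater than 1); 2 is bumped to row 2. In row 2, 2 replaces 3 (the leftmost entry greater than 2); 3 is bumped to row 3. 3 starts a new row 3. The new tableau is [[1, 5], [2], [3]].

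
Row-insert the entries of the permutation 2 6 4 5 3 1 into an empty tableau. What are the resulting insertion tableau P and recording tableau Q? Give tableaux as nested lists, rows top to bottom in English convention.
P = [[1, 3, 5], [2], [4], [6]], Q = [[1, 2, 4], [3], [5], [6]]

Insert each entry of the permutation into P by Schensted row insertion, recording in Q the position of each new cell.

Insert 2: appended to row 1. P = [[2]], Q = [[1]].
Insert 6: appended to row 1. P = [[2, 6]], Q = [[1, 2]].
Insert 4: 4 bumps 6 from row 1; 6 starts row 2. P = [[2, 4], [6]], Q = [[1, 2], [3]].
Insert 5: appended to row 1. P = [[2, 4, 5], [6]], Q = [[1, 2, 4], [3]].
Insert 3: 3 bumps 4 from row 1; 4 bumps 6 from row 2; 6 starts row 3. P = [[2, 3, 5], [4], [6]], Q = [[1, 2, 4], [3], [5]].
Insert 1: 1 bumps 2 from row 1; 2 bumps 4 from row 2; 4 bumps 6 from row 3; 6 starts row 4. P = [[1, 3, 5], [2], [4], [6]], Q = [[1, 2, 4], [3], [5], [6]].

So P = [[1, 3, 5], [2], [4], [6]], Q = [[1, 2, 4], [3], [5], [6]].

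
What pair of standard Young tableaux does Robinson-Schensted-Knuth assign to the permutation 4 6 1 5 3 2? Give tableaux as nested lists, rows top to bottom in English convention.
Insert each entry of the permutation into P by Schensted row insertion, recording in Q the position of each new cell.

Insert 4: appended to row 1. P = [[4]].
Insert 6: appended to row 1. P = [[4, 6]].
Insert 1: 1 bumps 4 from row 1; 4 starts row 2. P = [[1, 6], [4]].
Insert 5: 5 bumps 6 from row 1; 6 appends to row 2. P = [[1, 5], [4, 6]].
Insert 3: 3 bumps 5 from row 1; 5 bumps 6 from row 2; 6 starts row 3. P = [[1, 3], [4, 5], [6]].
Insert 2: 2 bumps 3 from row 1; 3 bumps 4 from row 2; 4 bumps 6 from row 3; 6 starts row 4. P = [[1, 2], [3, 5], [4], [6]].

So P = [[1, 2], [3, 5], [4], [6]], Q = [[1, 2], [3, 4], [5], [6]].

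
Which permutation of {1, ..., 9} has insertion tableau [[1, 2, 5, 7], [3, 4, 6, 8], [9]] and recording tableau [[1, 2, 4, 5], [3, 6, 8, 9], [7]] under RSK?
Reverse RSK: for i = n, n-1, ..., 1, locate i in Q, remove the corresponding corner cell from P, and reverse-bump its entry up through P; the value ejected from row 1 is w(i).

So w = 3 4 1 6 9 8 2 5 7.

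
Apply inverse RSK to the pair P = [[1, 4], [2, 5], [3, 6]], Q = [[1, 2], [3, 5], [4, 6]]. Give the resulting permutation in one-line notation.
3 6 2 1 5 4

Reverse the RSK construction: for i from n down to 1, find the cell of Q containing i, remove the entry at that cell from P, and reverse-bump it up through P; the value ejected from row 1 is w(i).

Step i=6: Q has 6 at row 3, column 2; remove 6 from row 3 of P and reverse-bump: 6 enters row 2 and ejects 5; 5 enters row 1 and ejects 4. So w(6) = 4. P is now [[1, 5], [2, 6], [3]].
Step i=5: Q has 5 at row 2, column 2; remove 6 from row 2 of P and reverse-bump: 6 enters row 1 and ejects 5. So w(5) = 5. P is now [[1, 6], [2], [3]].
Step i=4: Q has 4 at row 3, column 1; remove 3 from row 3 of P and reverse-bump: 3 enters row 2 and ejects 2; 2 enters row 1 and ejects 1. So w(4) = 1. P is now [[2, 6], [3]].
Step i=3: Q has 3 at row 2, column 1; remove 3 from row 2 of P and reverse-bump: 3 enters row 1 and ejects 2. So w(3) = 2. P is now [[3, 6]].
Step i=2: Q has 2 at row 1, column 2; remove that cell from P, ejecting 6. So w(2) = 6. P is now [[3]].
Step i=1: Q has 1 at row 1, column 1; remove that cell from P, ejecting 3. So w(1) = 3. P is now [].

So w = 3 6 2 1 5 4.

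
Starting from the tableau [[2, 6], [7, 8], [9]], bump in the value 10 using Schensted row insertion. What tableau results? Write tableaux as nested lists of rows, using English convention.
10 is larger than every entry of row 1, so it is appended to row 1. The new tableau is [[2, 6, 10], [7, 8], [9]].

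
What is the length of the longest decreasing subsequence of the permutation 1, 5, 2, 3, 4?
2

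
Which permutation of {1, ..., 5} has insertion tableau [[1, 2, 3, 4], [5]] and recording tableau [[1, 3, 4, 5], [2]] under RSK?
Reverse RSK: for i = n, n-1, ..., 1, locate i in Q, remove the corresponding corner cell from P, and reverse-bump its entry up through P; the value ejected from row 1 is w(i).

So w = 5 1 2 3 4.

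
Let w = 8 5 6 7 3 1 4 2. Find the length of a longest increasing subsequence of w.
3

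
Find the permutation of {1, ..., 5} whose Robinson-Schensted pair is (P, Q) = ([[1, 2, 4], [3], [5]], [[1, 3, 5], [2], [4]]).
5 1 3 2 4

Reverse RSK: for i = n, n-1, ..., 1, locate i in Q, remove the corresponding corner cell from P, and reverse-bump its entry up through P; the value ejected from row 1 is w(i).

So w = 5 1 3 2 4.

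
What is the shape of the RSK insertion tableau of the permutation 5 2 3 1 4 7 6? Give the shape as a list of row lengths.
Row-insert each entry into an empty tableau.

After inserting 5: P = [[5]].
After inserting 2: P = [[2], [5]].
After inserting 3: P = [[2, 3], [5]].
After inserting 1: P = [[1, 3], [2], [5]].
After inserting 4: P = [[1, 3, 4], [2], [5]].
After inserting 7: P = [[1, 3, 4, 7], [2], [5]].
After inserting 6: P = [[1, 3, 4, 6], [2, 7], [5]].

The final insertion tableau P = [[1, 3, 4, 6], [2, 7], [5]] has shape [4, 2, 1].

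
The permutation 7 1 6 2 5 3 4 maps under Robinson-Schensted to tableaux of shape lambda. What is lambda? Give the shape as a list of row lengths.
[4, 1, 1, 1]

RSK row insertion gives P = [[1, 2, 3, 4], [5], [6], [7]], which has shape [4, 1, 1, 1].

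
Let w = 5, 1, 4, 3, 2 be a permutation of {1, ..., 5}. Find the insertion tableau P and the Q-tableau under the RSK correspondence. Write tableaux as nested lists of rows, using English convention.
P = [[1, 2], [3], [4], [5]], Q = [[1, 3], [2], [4], [5]]

Insert each entry of the permutation into P by Schensted row insertion, recording in Q the position of each new cell.

Insert 5: appended to row 1. P = [[5]].
Insert 1: 1 bumps 5 from row 1; 5 starts row 2. P = [[1], [5]].
Insert 4: appended to row 1. P = [[1, 4], [5]].
Insert 3: 3 bumps 4 from row 1; 4 bumps 5 from row 2; 5 starts row 3. P = [[1, 3], [4], [5]].
Insert 2: 2 bumps 3 from row 1; 3 bumps 4 from row 2; 4 bumps 5 from row 3; 5 starts row 4. P = [[1, 2], [3], [4], [5]].

So P = [[1, 2], [3], [4], [5]], Q = [[1, 3], [2], [4], [5]].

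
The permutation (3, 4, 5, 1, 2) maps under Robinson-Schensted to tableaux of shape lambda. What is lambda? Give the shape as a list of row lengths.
[3, 2]

Row-insert each entry into an empty tableau.

After inserting 3: P = [[3]].
After inserting 4: P = [[3, 4]].
After inserting 5: P = [[3, 4, 5]].
After inserting 1: P = [[1, 4, 5], [3]].
After inserting 2: P = [[1, 2, 5], [3, 4]].

The final insertion tableau P = [[1, 2, 5], [3, 4]] has shape [3, 2].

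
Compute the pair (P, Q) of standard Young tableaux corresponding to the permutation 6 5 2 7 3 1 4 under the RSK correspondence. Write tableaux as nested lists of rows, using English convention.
P = [[1, 3, 4], [2, 7], [5], [6]], Q = [[1, 4, 7], [2, 5], [3], [6]]

Insert each entry of the permutation into P by Schensted row insertion, recording in Q the position of each new cell.

Insert 6: appended to row 1. P = [[6]].
Insert 5: 5 bumps 6 from row 1; 6 starts row 2. P = [[5], [6]].
Insert 2: 2 bumps 5 from row 1; 5 bumps 6 from row 2; 6 starts row 3. P = [[2], [5], [6]].
Insert 7: appended to row 1. P = [[2, 7], [5], [6]].
Insert 3: 3 bumps 7 from row 1; 7 appends to row 2. P = [[2, 3], [5, 7], [6]].
Insert 1: 1 bumps 2 from row 1; 2 bumps 5 from row 2; 5 bumps 6 from row 3; 6 starts row 4. P = [[1, 3], [2, 7], [5], [6]].
Insert 4: appended to row 1. P = [[1, 3, 4], [2, 7], [5], [6]].

So P = [[1, 3, 4], [2, 7], [5], [6]], Q = [[1, 4, 7], [2, 5], [3], [6]].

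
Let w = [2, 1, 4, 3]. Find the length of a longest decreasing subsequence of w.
2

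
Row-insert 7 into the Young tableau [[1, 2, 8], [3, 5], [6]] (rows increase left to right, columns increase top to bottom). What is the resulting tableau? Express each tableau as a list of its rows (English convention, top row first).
In row 1, 7 replaces 8 (the leftmost entry greater than 7); 8 is bumped to row 2. 8 is appended to row 2. The new tableau is [[1, 2, 7], [3, 5, 8], [6]].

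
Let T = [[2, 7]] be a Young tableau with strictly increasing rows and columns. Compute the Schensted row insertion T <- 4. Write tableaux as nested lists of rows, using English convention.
In row 1, 4 replaces 7 (the leftmost entry greater than 4); 7 is bumped to row 2. 7 starts a new row 2. The new tableau is [[2, 4], [7]].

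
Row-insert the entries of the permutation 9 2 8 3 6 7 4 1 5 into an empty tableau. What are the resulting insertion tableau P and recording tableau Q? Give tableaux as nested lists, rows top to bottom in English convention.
P = [[1, 3, 4, 5], [2, 7], [6], [8], [9]], Q = [[1, 3, 5, 6], [2, 9], [4], [7], [8]]

Insert each entry of the permutation into P by Schensted row insertion, recording in Q the position of each new cell.

Insert 9: appended to row 1. P = [[9]].
Insert 2: 2 bumps 9 from row 1; 9 starts row 2. P = [[2], [9]].
Insert 8: appended to row 1. P = [[2, 8], [9]].
Insert 3: 3 bumps 8 from row 1; 8 bumps 9 from row 2; 9 starts row 3. P = [[2, 3], [8], [9]].
Insert 6: appended to row 1. P = [[2, 3, 6], [8], [9]].
Insert 7: appended to row 1. P = [[2, 3, 6, 7], [8], [9]].
Insert 4: 4 bumps 6 from row 1; 6 bumps 8 from row 2; 8 bumps 9 from row 3; 9 starts row 4. P = [[2, 3, 4, 7], [6], [8], [9]].
Insert 1: 1 bumps 2 from row 1; 2 bumps 6 from row 2; 6 bumps 8 from row 3; 8 bumps 9 from row 4; 9 starts row 5. P = [[1, 3, 4, 7], [2], [6], [8], [9]].
Insert 5: 5 bumps 7 from row 1; 7 appends to row 2. P = [[1, 3, 4, 5], [2, 7], [6], [8], [9]].

So P = [[1, 3, 4, 5], [2, 7], [6], [8], [9]], Q = [[1, 3, 5, 6], [2, 9], [4], [7], [8]].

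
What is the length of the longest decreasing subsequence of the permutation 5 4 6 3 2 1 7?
5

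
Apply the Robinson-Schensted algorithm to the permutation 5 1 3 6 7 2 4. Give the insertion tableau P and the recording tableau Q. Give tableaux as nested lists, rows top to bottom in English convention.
P = [[1, 2, 4, 7], [3, 6], [5]], Q = [[1, 3, 4, 5], [2, 7], [6]]

Insert each entry of the permutation into P by Schensted row insertion, recording in Q the position of each new cell.

Insert 5: appended to row 1. P = [[5]], Q = [[1]].
Insert 1: 1 bumps 5 from row 1; 5 starts row 2. P = [[1], [5]], Q = [[1], [2]].
Insert 3: appended to row 1. P = [[1, 3], [5]], Q = [[1, 3], [2]].
Insert 6: appended to row 1. P = [[1, 3, 6], [5]], Q = [[1, 3, 4], [2]].
Insert 7: appended to row 1. P = [[1, 3, 6, 7], [5]], Q = [[1, 3, 4, 5], [2]].
Insert 2: 2 bumps 3 from row 1; 3 bumps 5 from row 2; 5 starts row 3. P = [[1, 2, 6, 7], [3], [5]], Q = [[1, 3, 4, 5], [2], [6]].
Insert 4: 4 bumps 6 from row 1; 6 appends to row 2. P = [[1, 2, 4, 7], [3, 6], [5]], Q = [[1, 3, 4, 5], [2, 7], [6]].

So P = [[1, 2, 4, 7], [3, 6], [5]], Q = [[1, 3, 4, 5], [2, 7], [6]].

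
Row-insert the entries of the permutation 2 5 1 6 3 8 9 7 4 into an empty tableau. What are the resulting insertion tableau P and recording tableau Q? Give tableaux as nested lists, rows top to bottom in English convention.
P = [[1, 3, 4, 7, 9], [2, 5, 6], [8]], Q = [[1, 2, 4, 6, 7], [3, 5, 8], [9]]

Insert each entry of the permutation into P by Schensted row insertion, recording in Q the position of each new cell.

Insert 2: appended to row 1. P = [[2]].
Insert 5: appended to row 1. P = [[2, 5]].
Insert 1: 1 bumps 2 from row 1; 2 starts row 2. P = [[1, 5], [2]].
Insert 6: appended to row 1. P = [[1, 5, 6], [2]].
Insert 3: 3 bumps 5 from row 1; 5 appends to row 2. P = [[1, 3, 6], [2, 5]].
Insert 8: appended to row 1. P = [[1, 3, 6, 8], [2, 5]].
Insert 9: appended to row 1. P = [[1, 3, 6, 8, 9], [2, 5]].
Insert 7: 7 bumps 8 from row 1; 8 appends to row 2. P = [[1, 3, 6, 7, 9], [2, 5, 8]].
Insert 4: 4 bumps 6 from row 1; 6 bumps 8 from row 2; 8 starts row 3. P = [[1, 3, 4, 7, 9], [2, 5, 6], [8]].

So P = [[1, 3, 4, 7, 9], [2, 5, 6], [8]], Q = [[1, 2, 4, 6, 7], [3, 5, 8], [9]].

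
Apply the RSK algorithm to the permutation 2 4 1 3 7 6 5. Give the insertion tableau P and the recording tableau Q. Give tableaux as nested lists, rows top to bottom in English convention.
Insert each entry of the permutation into P by Schensted row insertion, recording in Q the position of each new cell.

Insert 2: appended to row 1. P = [[2]].
Insert 4: appended to row 1. P = [[2, 4]].
Insert 1: 1 bumps 2 from row 1; 2 starts row 2. P = [[1, 4], [2]].
Insert 3: 3 bumps 4 from row 1; 4 appends to row 2. P = [[1, 3], [2, 4]].
Insert 7: appended to row 1. P = [[1, 3, 7], [2, 4]].
Insert 6: 6 bumps 7 from row 1; 7 appends to row 2. P = [[1, 3, 6], [2, 4, 7]].
Insert 5: 5 bumps 6 from row 1; 6 bumps 7 from row 2; 7 starts row 3. P = [[1, 3, 5], [2, 4, 6], [7]].

So P = [[1, 3, 5], [2, 4, 6], [7]], Q = [[1, 2, 5], [3, 4, 6], [7]].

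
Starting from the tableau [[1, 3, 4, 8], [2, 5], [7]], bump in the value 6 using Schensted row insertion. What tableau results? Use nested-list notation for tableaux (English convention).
[[1, 3, 4, 6], [2, 5, 8], [7]]

In row 1, 6 replaces 8 (the leftmost entry greater than 6); 8 is bumped to row 2. 8 is appended to row 2. The new tableau is [[1, 3, 4, 6], [2, 5, 8], [7]].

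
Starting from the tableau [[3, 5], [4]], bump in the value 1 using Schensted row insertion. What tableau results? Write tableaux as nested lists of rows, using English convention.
In row 1, 1 replaces 3 (the leftmost entry greater than 1); 3 is bumped to row 2. In row 2, 3 replaces 4 (the leftmost entry greater than 3); 4 is bumped to row 3. 4 starts a new row 3. The new tableau is [[1, 5], [3], [4]].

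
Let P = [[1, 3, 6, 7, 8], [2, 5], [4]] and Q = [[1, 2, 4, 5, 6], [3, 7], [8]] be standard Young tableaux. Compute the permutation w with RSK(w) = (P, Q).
Reverse the RSK construction: for i from n down to 1, find the cell of Q containing i, remove the entry at that cell from P, and reverse-bump it up through P; the value ejected from row 1 is w(i).

Step i=8: Q has 8 at row 3, column 1; remove 4 from row 3 of P and reverse-bump: 4 enters row 2 and ejects 2; 2 enters row 1 and ejects 1. So w(8) = 1. P is now [[2, 3, 6, 7, 8], [4, 5]].
Step i=7: Q has 7 at row 2, column 2; remove 5 from row 2 of P and reverse-bump: 5 enters row 1 and ejects 3. So w(7) = 3. P is now [[2, 5, 6, 7, 8], [4]].
Step i=6: Q has 6 at row 1, column 5; remove that cell from P, ejecting 8. So w(6) = 8. P is now [[2, 5, 6, 7], [4]].
Step i=5: Q has 5 at row 1, column 4; remove that cell from P, ejecting 7. So w(5) = 7. P is now [[2, 5, 6], [4]].
Step i=4: Q has 4 at row 1, column 3; remove that cell from P, ejecting 6. So w(4) = 6. P is now [[2, 5], [4]].
Step i=3: Q has 3 at row 2, column 1; remove 4 from row 2 of P and reverse-bump: 4 enters row 1 and ejects 2. So w(3) = 2. P is now [[4, 5]].
Step i=2: Q has 2 at row 1, column 2; remove that cell from P, ejecting 5. So w(2) = 5. P is now [[4]].
Step i=1: Q has 1 at row 1, column 1; remove that cell from P, ejecting 4. So w(1) = 4. P is now [].

So w = 4 5 2 6 7 8 3 1.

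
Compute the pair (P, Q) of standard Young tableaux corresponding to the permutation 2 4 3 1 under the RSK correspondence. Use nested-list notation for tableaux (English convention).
P = [[1, 3], [2], [4]], Q = [[1, 2], [3], [4]]

Insert each entry of the permutation into P by Schensted row insertion, recording in Q the position of each new cell.

Insert 2: appended to row 1. P = [[2]].
Insert 4: appended to row 1. P = [[2, 4]].
Insert 3: 3 bumps 4 from row 1; 4 starts row 2. P = [[2, 3], [4]].
Insert 1: 1 bumps 2 from row 1; 2 bumps 4 from row 2; 4 starts row 3. P = [[1, 3], [2], [4]].

So P = [[1, 3], [2], [4]], Q = [[1, 2], [3], [4]].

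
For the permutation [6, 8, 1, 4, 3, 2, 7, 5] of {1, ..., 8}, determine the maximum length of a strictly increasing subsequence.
3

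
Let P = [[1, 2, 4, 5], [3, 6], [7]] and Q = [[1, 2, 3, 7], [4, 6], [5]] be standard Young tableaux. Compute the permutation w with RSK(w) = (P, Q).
1 3 7 6 2 4 5

Reverse RSK: for i = n, n-1, ..., 1, locate i in Q, remove the corresponding corner cell from P, and reverse-bump its entry up through P; the value ejected from row 1 is w(i).

So w = 1 3 7 6 2 4 5.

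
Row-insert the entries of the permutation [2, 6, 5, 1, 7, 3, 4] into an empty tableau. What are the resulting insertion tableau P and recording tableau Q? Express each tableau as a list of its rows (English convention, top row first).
Insert each entry of the permutation into P by Schensted row insertion, recording in Q the position of each new cell.

Insert 2: appended to row 1. P = [[2]], Q = [[1]].
Insert 6: appended to row 1. P = [[2, 6]], Q = [[1, 2]].
Insert 5: 5 bumps 6 from row 1; 6 starts row 2. P = [[2, 5], [6]], Q = [[1, 2], [3]].
Insert 1: 1 bumps 2 from row 1; 2 bumps 6 from row 2; 6 starts row 3. P = [[1, 5], [2], [6]], Q = [[1, 2], [3], [4]].
Insert 7: appended to row 1. P = [[1, 5, 7], [2], [6]], Q = [[1, 2, 5], [3], [4]].
Insert 3: 3 bumps 5 from row 1; 5 appends to row 2. P = [[1, 3, 7], [2, 5], [6]], Q = [[1, 2, 5], [3, 6], [4]].
Insert 4: 4 bumps 7 from row 1; 7 appends to row 2. P = [[1, 3, 4], [2, 5, 7], [6]], Q = [[1, 2, 5], [3, 6, 7], [4]].

So P = [[1, 3, 4], [2, 5, 7], [6]], Q = [[1, 2, 5], [3, 6, 7], [4]].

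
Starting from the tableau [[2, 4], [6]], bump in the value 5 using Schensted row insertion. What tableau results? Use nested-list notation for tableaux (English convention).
5 is larger than every entry of row 1, so it is appended to row 1. The new tableau is [[2, 4, 5], [6]].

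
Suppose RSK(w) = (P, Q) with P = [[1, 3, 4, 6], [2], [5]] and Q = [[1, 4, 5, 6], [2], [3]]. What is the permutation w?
Reverse RSK: for i = n, n-1, ..., 1, locate i in Q, remove the corresponding corner cell from P, and reverse-bump its entry up through P; the value ejected from row 1 is w(i).

So w = 5 2 1 3 4 6.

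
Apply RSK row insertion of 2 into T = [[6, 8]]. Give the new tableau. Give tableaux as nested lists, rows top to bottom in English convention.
[[2, 8], [6]]

In row 1, 2 replaces 6 (the leftmost entry greater than 2); 6 is bumped to row 2. 6 starts a new row 2. The new tableau is [[2, 8], [6]].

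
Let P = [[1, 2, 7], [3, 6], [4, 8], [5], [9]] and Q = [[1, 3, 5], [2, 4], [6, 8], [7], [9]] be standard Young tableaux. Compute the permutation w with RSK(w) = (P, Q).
Reverse the RSK construction: for i from n down to 1, find the cell of Q containing i, remove the entry at that cell from P, and reverse-bump it up through P; the value ejected from row 1 is w(i).

Step i=9: Q has 9 at row 5, column 1; remove 9 from row 5 of P and reverse-bump: 9 enters row 4 and ejects 5; 5 enters row 3 and ejects 4; 4 enters row 2 and ejects 3; 3 enters row 1 and ejects 2. So w(9) = 2. P is now [[1, 3, 7], [4, 6], [5, 8], [9]].
Step i=8: Q has 8 at row 3, column 2; remove 8 from row 3 of P and reverse-bump: 8 enters row 2 and ejects 6; 6 enters row 1 and ejects 3. So w(8) = 3. P is now [[1, 6, 7], [4, 8], [5], [9]].
Step i=7: Q has 7 at row 4, column 1; remove 9 from row 4 of P and reverse-bump: 9 enters row 3 and ejects 5; 5 enters row 2 and ejects 4; 4 enters row 1 and ejects 1. So w(7) = 1. P is now [[4, 6, 7], [5, 8], [9]].
Step i=6: Q has 6 at row 3, column 1; remove 9 from row 3 of P and reverse-bump: 9 enters row 2 and ejects 8; 8 enters row 1 and ejects 7. So w(6) = 7. P is now [[4, 6, 8], [5, 9]].
Step i=5: Q has 5 at row 1, column 3; remove that cell from P, ejecting 8. So w(5) = 8. P is now [[4, 6], [5, 9]].
Step i=4: Q has 4 at row 2, column 2; remove 9 from row 2 of P and reverse-bump: 9 enters row 1 and ejects 6. So w(4) = 6. P is now [[4, 9], [5]].
Step i=3: Q has 3 at row 1, column 2; remove that cell from P, ejecting 9. So w(3) = 9. P is now [[4], [5]].
Step i=2: Q has 2 at row 2, column 1; remove 5 from row 2 of P and reverse-bump: 5 enters row 1 and ejects 4. So w(2) = 4. P is now [[5]].
Step i=1: Q has 1 at row 1, column 1; remove that cell from P, ejecting 5. So w(1) = 5. P is now [].

So w = 5 4 9 6 8 7 1 3 2.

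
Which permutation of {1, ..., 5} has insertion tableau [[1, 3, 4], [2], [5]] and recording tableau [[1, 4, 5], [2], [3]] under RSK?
5 2 1 3 4

Reverse the RSK construction: for i from n down to 1, find the cell of Q containing i, remove the entry at that cell from P, and reverse-bump it up through P; the value ejected from row 1 is w(i).

Step i=5: Q has 5 at row 1, column 3; remove that cell from P, ejecting 4. So w(5) = 4. P is now [[1, 3], [2], [5]].
Step i=4: Q has 4 at row 1, column 2; remove that cell from P, ejecting 3. So w(4) = 3. P is now [[1], [2], [5]].
Step i=3: Q has 3 at row 3, column 1; remove 5 from row 3 of P and reverse-bump: 5 enters row 2 and ejects 2; 2 enters row 1 and ejects 1. So w(3) = 1. P is now [[2], [5]].
Step i=2: Q has 2 at row 2, column 1; remove 5 from row 2 of P and reverse-bump: 5 enters row 1 and ejects 2. So w(2) = 2. P is now [[5]].
Step i=1: Q has 1 at row 1, column 1; remove that cell from P, ejecting 5. So w(1) = 5. P is now [].

So w = 5 2 1 3 4.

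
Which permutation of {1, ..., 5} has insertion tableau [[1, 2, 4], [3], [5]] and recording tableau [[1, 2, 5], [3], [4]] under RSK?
1 5 3 2 4

Reverse RSK: for i = n, n-1, ..., 1, locate i in Q, remove the corresponding corner cell from P, and reverse-bump its entry up through P; the value ejected from row 1 is w(i).

So w = 1 5 3 2 4.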